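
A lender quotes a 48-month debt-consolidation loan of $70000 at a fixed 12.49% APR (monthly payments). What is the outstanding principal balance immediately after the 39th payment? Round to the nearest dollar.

With monthly rate i = 12.49%/12 = 0.0104083, the balance after k of n payments is P · [(1+i)^n − (1+i)^k] / [(1+i)^n − 1].
(1+0.0104083)^48 = 1.64381194 and (1+0.0104083)^39 = 1.49754491, so the balance is 70,000 × (1.64381194 − 1.49754491) / (1.64381194 − 1) = $15,903.23.

$15,903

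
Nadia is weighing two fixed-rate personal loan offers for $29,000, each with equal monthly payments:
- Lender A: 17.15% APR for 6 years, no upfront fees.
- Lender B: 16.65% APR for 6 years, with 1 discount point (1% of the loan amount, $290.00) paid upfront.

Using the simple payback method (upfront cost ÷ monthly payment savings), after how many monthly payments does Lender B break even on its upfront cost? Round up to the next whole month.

Lender A: at 17.15% the monthly rate is 0.0142917, so the payment is 29,000 × 0.0142917 / (1 − 1.0142917^−72) = $647.57.
Lender B: at 16.65% the monthly rate is 0.0138750, so the payment is 29,000 × 0.0138750 / (1 − 1.0138750^−72) = $639.49.
Monthly savings = $647.57 − $639.49 = $8.08.
Break-even = $290.00 / $8.08 = 35.89 → 36 months.

36 months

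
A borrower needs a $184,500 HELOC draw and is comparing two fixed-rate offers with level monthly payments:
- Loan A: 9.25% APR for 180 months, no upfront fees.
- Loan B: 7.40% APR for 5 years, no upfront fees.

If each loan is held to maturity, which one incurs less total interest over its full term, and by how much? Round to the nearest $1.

Loan B by $120,500

Loan A: monthly rate = 9.25%/12 = 0.0077083; payment = 184,500 × 0.0077083 / (1 − (1+0.0077083)^−180) = $1,898.86.
Total interest on Loan A = 180 × $1,898.86 − $184,500 = $157,294.80.
Loan B: at 7.40% the monthly rate is 0.0061667, so the payment is 184,500 × 0.0061667 / (1 − 1.0061667^−60) = $3,688.24.
Total interest on Loan B = 60 × $3,688.24 − $184,500 = $36,794.40.
Loan B is lower by $120,500.40.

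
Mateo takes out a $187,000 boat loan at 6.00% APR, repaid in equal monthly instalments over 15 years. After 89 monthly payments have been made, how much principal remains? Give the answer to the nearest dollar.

$115,142

With monthly rate i = 6%/12 = 0.0050000, the balance after k of n payments is P · [(1+i)^n − (1+i)^k] / [(1+i)^n − 1].
(1+0.0050000)^180 = 2.45409356 and (1+0.0050000)^89 = 1.55876087, so the balance is 187,000 × (2.45409356 − 1.55876087) / (2.45409356 − 1) = $115,141.98.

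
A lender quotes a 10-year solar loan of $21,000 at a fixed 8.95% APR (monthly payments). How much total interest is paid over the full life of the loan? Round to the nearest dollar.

$10,854

At 8.95% the monthly rate is 0.0074583, so the payment is 21,000 × 0.0074583 / (1 − 1.0074583^−120) = $265.45.
Total paid = 120 × $265.45 = $31,854.00; interest = $31,854.00 − $21,000 = $10,854.00.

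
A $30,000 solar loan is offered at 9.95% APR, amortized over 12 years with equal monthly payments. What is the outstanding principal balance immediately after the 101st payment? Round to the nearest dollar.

With monthly rate i = 9.95%/12 = 0.0082917, the balance after k of n payments is P · [(1+i)^n − (1+i)^k] / [(1+i)^n − 1].
(1+0.0082917)^144 = 3.28404886 and (1+0.0082917)^101 = 2.30252292, so the balance is 30,000 × (3.28404886 − 2.30252292) / (3.28404886 − 1) = $12,891.92.

$12,892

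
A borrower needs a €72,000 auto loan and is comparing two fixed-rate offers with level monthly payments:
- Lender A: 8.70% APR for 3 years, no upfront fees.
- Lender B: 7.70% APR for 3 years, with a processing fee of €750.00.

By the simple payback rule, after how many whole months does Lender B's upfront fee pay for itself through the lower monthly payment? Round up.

Lender A: at 8.70% the monthly rate is 0.0072500, so the payment is 72,000 × 0.0072500 / (1 − 1.0072500^−36) = €2,279.54.
Lender B: at 7.70% the monthly rate is 0.0064167, so the payment is 72,000 × 0.0064167 / (1 − 1.0064167^−36) = €2,246.27.
Monthly savings = €2,279.54 − €2,246.27 = €33.27.
Break-even = €750.00 / €33.27 = 22.54 → 23 months.

23 months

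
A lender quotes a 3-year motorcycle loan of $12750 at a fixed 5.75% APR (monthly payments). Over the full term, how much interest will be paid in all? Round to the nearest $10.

At 5.75% the monthly rate is 0.0047917, so the payment is 12,750 × 0.0047917 / (1 − 1.0047917^−36) = $386.44.
Total paid = 36 × $386.44 = $13,911.84; interest = $13,911.84 − $12,750 = $1,161.84.

$1,160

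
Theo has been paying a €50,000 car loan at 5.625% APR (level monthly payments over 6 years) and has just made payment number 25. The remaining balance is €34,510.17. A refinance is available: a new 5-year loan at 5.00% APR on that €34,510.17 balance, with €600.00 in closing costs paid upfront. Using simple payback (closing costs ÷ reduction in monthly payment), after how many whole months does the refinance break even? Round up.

4 months

Current payment = 50,000 × 5.625%/12 / (1 − (1+0.0046875)^−72) = €819.82.
Refinanced payment = 34,510.17 × 0.0041667 / (1 − (1+0.0041667)^−60) = €651.25.
Monthly savings = €819.82 − €651.25 = €168.57.
Break-even = €600.00 / €168.57 = 3.56 → 4 months.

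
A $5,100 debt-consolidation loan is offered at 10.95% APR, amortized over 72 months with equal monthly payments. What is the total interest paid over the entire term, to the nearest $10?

At 10.95% the monthly rate is 0.0091250, so the payment is 5,100 × 0.0091250 / (1 − 1.0091250^−72) = $96.94.
Total paid = 72 × $96.94 = $6,979.68; interest = $6,979.68 − $5,100 = $1,879.68.

$1,880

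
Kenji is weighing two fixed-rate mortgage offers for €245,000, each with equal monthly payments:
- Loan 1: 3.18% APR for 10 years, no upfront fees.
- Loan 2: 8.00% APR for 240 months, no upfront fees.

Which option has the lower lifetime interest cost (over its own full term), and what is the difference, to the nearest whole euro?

Loan 1 by €205,489

Loan 1: monthly rate = 3.18%/12 = 0.0026500; payment = 245,000 × 0.0026500 / (1 − (1+0.0026500)^−120) = €2,386.15.
Total interest on Loan 1 = 120 × €2,386.15 − €245,000 = €41,338.00.
Loan 2: monthly rate = 8%/12 = 0.0066667; payment = 245,000 × 0.0066667 / (1 − (1+0.0066667)^−240) = €2,049.28.
Total interest on Loan 2 = 240 × €2,049.28 − €245,000 = €246,827.20.
Loan 1 is lower by €205,489.20.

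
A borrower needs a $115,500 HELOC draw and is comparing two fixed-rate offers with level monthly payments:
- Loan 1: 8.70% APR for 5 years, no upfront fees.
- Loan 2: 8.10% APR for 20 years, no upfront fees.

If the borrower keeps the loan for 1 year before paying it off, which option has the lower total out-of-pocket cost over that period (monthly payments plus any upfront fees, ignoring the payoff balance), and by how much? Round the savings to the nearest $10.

Loan 1: at 8.70% the monthly rate is 0.0072500, so the payment is 115,500 × 0.0072500 / (1 − 1.0072500^−60) = $2,380.81.
Loan 2: monthly rate = 8.1%/12 = 0.0067500; payment = 115,500 × 0.0067500 / (1 − (1+0.0067500)^−240) = $973.29.
Over 12 months: Loan 1 costs 12 × $2,380.81 = $28,569.72; Loan 2 costs 12 × $973.29 = $11,679.48.
Loan 2 is cheaper by $28,569.72 − $11,679.48 = $16,890.24.

Loan 2 by $16,890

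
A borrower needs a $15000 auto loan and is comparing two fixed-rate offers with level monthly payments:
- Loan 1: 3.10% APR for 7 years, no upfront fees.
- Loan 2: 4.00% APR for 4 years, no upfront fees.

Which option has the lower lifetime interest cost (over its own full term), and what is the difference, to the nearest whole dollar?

Loan 1: at 3.10% the monthly rate is 0.0025833, so the payment is 15,000 × 0.0025833 / (1 − 1.0025833^−84) = $198.88.
Total interest on Loan 1 = 84 × $198.88 − $15,000 = $1,705.92.
Loan 2: monthly rate = 4%/12 = 0.0033333; payment = 15,000 × 0.0033333 / (1 − (1+0.0033333)^−48) = $338.69.
Total interest on Loan 2 = 48 × $338.69 − $15,000 = $1,257.12.
Loan 2 is lower by $448.80.

Loan 2 by $449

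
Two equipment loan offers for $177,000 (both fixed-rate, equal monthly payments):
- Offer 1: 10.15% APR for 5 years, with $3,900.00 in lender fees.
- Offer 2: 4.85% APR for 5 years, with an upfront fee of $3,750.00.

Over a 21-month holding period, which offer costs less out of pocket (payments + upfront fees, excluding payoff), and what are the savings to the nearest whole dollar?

Offer 1: at 10.15% the monthly rate is 0.0084583, so the payment is 177,000 × 0.0084583 / (1 − 1.0084583^−60) = $3,773.80.
Offer 2: monthly rate = 4.85%/12 = 0.0040417; payment = 177,000 × 0.0040417 / (1 − (1+0.0040417)^−60) = $3,328.06.
Over 21 months: Offer 1 costs 21 × $3,773.80 + $3,900.00 = $83,149.80; Offer 2 costs 21 × $3,328.06 + $3,750.00 = $73,639.26.
Offer 2 is cheaper by $83,149.80 − $73,639.26 = $9,510.54.

Offer 2 by $9,511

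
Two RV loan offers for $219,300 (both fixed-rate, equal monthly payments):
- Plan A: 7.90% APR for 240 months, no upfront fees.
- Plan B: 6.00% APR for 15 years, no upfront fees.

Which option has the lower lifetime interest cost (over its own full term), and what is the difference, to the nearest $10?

Plan A: at 7.90% the monthly rate is 0.0065833, so the payment is 219,300 × 0.0065833 / (1 − 1.0065833^−240) = $1,820.69.
Total interest on Plan A = 240 × $1,820.69 − $219,300 = $217,665.60.
Plan B: monthly rate = 6%/12 = 0.0050000; payment = 219,300 × 0.0050000 / (1 − (1+0.0050000)^−180) = $1,850.58.
Total interest on Plan B = 180 × $1,850.58 − $219,300 = $113,804.40.
Plan B is lower by $103,861.20.

Plan B by $103,860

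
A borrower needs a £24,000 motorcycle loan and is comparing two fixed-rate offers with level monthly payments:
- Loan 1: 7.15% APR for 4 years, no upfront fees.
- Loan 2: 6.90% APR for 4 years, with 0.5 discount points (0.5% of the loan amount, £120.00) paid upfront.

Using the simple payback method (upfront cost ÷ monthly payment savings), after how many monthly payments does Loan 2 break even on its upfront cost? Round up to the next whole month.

44 months

Loan 1: at 7.15% the monthly rate is 0.0059583, so the payment is 24,000 × 0.0059583 / (1 − 1.0059583^−48) = £576.38.
Loan 2: at 6.90% the monthly rate is 0.0057500, so the payment is 24,000 × 0.0057500 / (1 − 1.0057500^−48) = £573.60.
Monthly savings = £576.38 − £573.60 = £2.78.
Break-even = £120.00 / £2.78 = 43.17 → 44 months.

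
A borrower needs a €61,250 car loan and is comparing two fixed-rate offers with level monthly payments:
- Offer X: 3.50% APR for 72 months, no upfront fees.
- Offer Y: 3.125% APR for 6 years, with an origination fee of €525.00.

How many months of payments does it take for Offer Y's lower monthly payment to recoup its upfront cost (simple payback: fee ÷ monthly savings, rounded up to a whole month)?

Offer X: monthly rate = 3.5%/12 = 0.0029167; payment = 61,250 × 0.0029167 / (1 − (1+0.0029167)^−72) = €944.38.
Offer Y: at 3.125% the monthly rate is 0.0026042, so the payment is 61,250 × 0.0026042 / (1 − 1.0026042^−72) = €934.04.
Monthly savings = €944.38 − €934.04 = €10.34.
Break-even = €525.00 / €10.34 = 50.77 → 51 months.

51 months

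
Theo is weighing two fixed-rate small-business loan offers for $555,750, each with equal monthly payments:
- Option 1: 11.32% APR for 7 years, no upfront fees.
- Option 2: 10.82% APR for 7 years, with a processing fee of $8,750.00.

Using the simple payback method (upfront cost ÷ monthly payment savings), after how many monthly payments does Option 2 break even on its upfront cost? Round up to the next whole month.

Option 1: at 11.32% the monthly rate is 0.0094333, so the payment is 555,750 × 0.0094333 / (1 − 1.0094333^−84) = $9,609.56.
Option 2: monthly rate = 10.82%/12 = 0.0090167; payment = 555,750 × 0.0090167 / (1 − (1+0.0090167)^−84) = $9,463.28.
Monthly savings = $9,609.56 − $9,463.28 = $146.28.
Break-even = $8,750.00 / $146.28 = 59.82 → 60 months.

60 months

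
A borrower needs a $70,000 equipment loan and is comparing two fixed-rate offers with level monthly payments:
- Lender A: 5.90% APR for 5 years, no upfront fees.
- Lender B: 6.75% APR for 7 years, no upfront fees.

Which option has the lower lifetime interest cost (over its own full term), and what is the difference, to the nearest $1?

Lender A by $7,025

Lender A: monthly rate = 5.9%/12 = 0.0049167; payment = 70,000 × 0.0049167 / (1 − (1+0.0049167)^−60) = $1,350.04.
Total interest on Lender A = 60 × $1,350.04 − $70,000 = $11,002.40.
Lender B: at 6.75% the monthly rate is 0.0056250, so the payment is 70,000 × 0.0056250 / (1 − 1.0056250^−84) = $1,047.95.
Total interest on Lender B = 84 × $1,047.95 − $70,000 = $18,027.80.
Lender A is lower by $7,025.40.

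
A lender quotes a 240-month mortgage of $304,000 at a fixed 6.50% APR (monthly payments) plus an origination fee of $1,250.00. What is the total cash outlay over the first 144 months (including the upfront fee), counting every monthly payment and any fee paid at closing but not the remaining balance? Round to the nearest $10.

Monthly rate = 6.5%/12 = 0.0054167; payment = 304,000 × 0.0054167 / (1 − (1+0.0054167)^−240) = $2,266.54.
Total outlay = 144 × $2,266.54 + $1,250.00 = $327,631.76.

$327,630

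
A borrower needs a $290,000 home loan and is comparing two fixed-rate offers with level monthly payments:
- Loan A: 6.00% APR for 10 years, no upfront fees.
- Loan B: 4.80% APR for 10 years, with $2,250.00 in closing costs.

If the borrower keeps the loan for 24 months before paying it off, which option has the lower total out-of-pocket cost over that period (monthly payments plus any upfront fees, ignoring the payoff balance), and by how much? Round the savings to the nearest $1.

Loan B by $1,877

Loan A: at 6.00% the monthly rate is 0.0050000, so the payment is 290,000 × 0.0050000 / (1 − 1.0050000^−120) = $3,219.59.
Loan B: monthly rate = 4.8%/12 = 0.0040000; payment = 290,000 × 0.0040000 / (1 − (1+0.0040000)^−120) = $3,047.63.
Over 24 months: Loan A costs 24 × $3,219.59 = $77,270.16; Loan B costs 24 × $3,047.63 + $2,250.00 = $75,393.12.
Loan B is cheaper by $77,270.16 − $75,393.12 = $1,877.04.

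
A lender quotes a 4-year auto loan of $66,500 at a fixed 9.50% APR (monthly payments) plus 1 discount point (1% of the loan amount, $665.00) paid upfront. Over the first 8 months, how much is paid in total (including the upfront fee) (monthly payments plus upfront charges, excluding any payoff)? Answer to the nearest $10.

At 9.50% the monthly rate is 0.0079167, so the payment is 66,500 × 0.0079167 / (1 − 1.0079167^−48) = $1,670.69.
Total outlay = 8 × $1,670.69 + $665.00 = $14,030.52.

$14,030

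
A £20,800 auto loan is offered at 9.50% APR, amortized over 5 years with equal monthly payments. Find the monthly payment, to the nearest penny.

At 9.50% the monthly rate is 0.0079167, so the payment is 20,800 × 0.0079167 / (1 − 1.0079167^−60) = £436.84.

£436.84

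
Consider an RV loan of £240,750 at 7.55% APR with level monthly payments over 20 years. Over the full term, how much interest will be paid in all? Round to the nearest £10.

£226,490

Monthly rate = 7.55%/12 = 0.0062917; payment = 240,750 × 0.0062917 / (1 − (1+0.0062917)^−240) = £1,946.83.
Total paid = 240 × £1,946.83 = £467,239.20; interest = £467,239.20 − £240,750 = £226,489.20.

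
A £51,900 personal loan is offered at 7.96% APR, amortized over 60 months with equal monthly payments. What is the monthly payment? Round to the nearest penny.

At 7.96% the monthly rate is 0.0066333, so the payment is 51,900 × 0.0066333 / (1 − 1.0066333^−60) = £1,051.35.

£1,051.35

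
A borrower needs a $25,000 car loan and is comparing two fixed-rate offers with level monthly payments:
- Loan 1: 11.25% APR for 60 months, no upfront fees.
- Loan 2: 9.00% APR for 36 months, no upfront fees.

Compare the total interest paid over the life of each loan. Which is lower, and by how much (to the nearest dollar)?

Loan 1: at 11.25% the monthly rate is 0.0093750, so the payment is 25,000 × 0.0093750 / (1 − 1.0093750^−60) = $546.68.
Total interest on Loan 1 = 60 × $546.68 − $25,000 = $7,800.80.
Loan 2: at 9.00% the monthly rate is 0.0075000, so the payment is 25,000 × 0.0075000 / (1 − 1.0075000^−36) = $794.99.
Total interest on Loan 2 = 36 × $794.99 − $25,000 = $3,619.64.
Loan 2 is lower by $4,181.16.

Loan 2 by $4,181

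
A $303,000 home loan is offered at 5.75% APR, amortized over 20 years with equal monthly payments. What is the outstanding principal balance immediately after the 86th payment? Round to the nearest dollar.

$231,325

With monthly rate i = 5.75%/12 = 0.0047917, the balance after k of n payments is P · [(1+i)^n − (1+i)^k] / [(1+i)^n − 1].
(1+0.0047917)^240 = 3.14953103 and (1+0.0047917)^86 = 1.50847498, so the balance is 303,000 × (3.14953103 − 1.50847498) / (3.14953103 − 1) = $231,324.87.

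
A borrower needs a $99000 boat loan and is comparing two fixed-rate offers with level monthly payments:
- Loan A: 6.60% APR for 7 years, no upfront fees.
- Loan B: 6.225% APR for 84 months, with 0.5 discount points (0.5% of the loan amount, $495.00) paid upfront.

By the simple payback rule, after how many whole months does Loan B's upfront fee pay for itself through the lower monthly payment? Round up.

Loan A: monthly rate = 6.6%/12 = 0.0055000; payment = 99,000 × 0.0055000 / (1 − (1+0.0055000)^−84) = $1,474.89.
Loan B: at 6.225% the monthly rate is 0.0051875, so the payment is 99,000 × 0.0051875 / (1 − 1.0051875^−84) = $1,456.95.
Monthly savings = $1,474.89 − $1,456.95 = $17.94.
Break-even = $495.00 / $17.94 = 27.59 → 28 months.

28 months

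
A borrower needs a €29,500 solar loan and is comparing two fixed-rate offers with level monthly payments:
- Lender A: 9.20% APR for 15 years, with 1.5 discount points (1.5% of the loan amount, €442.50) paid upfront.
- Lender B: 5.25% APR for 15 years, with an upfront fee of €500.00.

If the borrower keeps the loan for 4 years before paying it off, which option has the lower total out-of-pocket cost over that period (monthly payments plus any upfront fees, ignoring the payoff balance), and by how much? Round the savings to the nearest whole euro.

Lender B by €3,091

Lender A: monthly rate = 9.2%/12 = 0.0076667; payment = 29,500 × 0.0076667 / (1 − (1+0.0076667)^−180) = €302.73.
Lender B: at 5.25% the monthly rate is 0.0043750, so the payment is 29,500 × 0.0043750 / (1 − 1.0043750^−180) = €237.14.
Over 48 months: Lender A costs 48 × €302.73 + €442.50 = €14,973.54; Lender B costs 48 × €237.14 + €500.00 = €11,882.72.
Lender B is cheaper by €14,973.54 − €11,882.72 = €3,090.82.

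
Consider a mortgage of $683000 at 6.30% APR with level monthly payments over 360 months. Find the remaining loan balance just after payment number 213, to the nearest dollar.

$432,311

With monthly rate i = 6.3%/12 = 0.0052500, the balance after k of n payments is P · [(1+i)^n − (1+i)^k] / [(1+i)^n − 1].
(1+0.0052500)^360 = 6.58672359 and (1+0.0052500)^213 = 3.05055892, so the balance is 683,000 × (6.58672359 − 3.05055892) / (6.58672359 − 1) = $432,310.71.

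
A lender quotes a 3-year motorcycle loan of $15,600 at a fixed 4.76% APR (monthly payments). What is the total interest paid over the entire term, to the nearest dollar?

At 4.76% the monthly rate is 0.0039667, so the payment is 15,600 × 0.0039667 / (1 − 1.0039667^−36) = $465.87.
Total paid = 36 × $465.87 = $16,771.32; interest = $16,771.32 − $15,600 = $1,171.32.

$1,171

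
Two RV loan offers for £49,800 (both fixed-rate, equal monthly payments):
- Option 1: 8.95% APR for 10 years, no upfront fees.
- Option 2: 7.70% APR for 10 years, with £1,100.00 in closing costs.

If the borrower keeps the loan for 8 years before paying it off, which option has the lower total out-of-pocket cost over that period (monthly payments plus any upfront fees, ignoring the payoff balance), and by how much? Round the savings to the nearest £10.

Option 2 by £2,080

Option 1: monthly rate = 8.95%/12 = 0.0074583; payment = 49,800 × 0.0074583 / (1 − (1+0.0074583)^−120) = £629.50.
Option 2: at 7.70% the monthly rate is 0.0064167, so the payment is 49,800 × 0.0064167 / (1 − 1.0064167^−120) = £596.35.
Over 96 months: Option 1 costs 96 × £629.50 = £60,432.00; Option 2 costs 96 × £596.35 + £1,100.00 = £58,349.60.
Option 2 is cheaper by £60,432.00 − £58,349.60 = £2,082.40.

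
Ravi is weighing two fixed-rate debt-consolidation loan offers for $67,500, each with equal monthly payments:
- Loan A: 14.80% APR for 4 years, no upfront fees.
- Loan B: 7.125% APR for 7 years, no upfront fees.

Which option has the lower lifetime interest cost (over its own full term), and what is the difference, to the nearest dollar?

Loan A: monthly rate = 14.8%/12 = 0.0123333; payment = 67,500 × 0.0123333 / (1 − (1+0.0123333)^−48) = $1,871.74.
Total interest on Loan A = 48 × $1,871.74 − $67,500 = $22,343.52.
Loan B: monthly rate = 7.125%/12 = 0.0059375; payment = 67,500 × 0.0059375 / (1 − (1+0.0059375)^−84) = $1,022.89.
Total interest on Loan B = 84 × $1,022.89 − $67,500 = $18,422.76.
Loan B is lower by $3,920.76.

Loan B by $3,921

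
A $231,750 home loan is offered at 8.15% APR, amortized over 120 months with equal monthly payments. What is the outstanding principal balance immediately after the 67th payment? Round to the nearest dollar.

With monthly rate i = 8.15%/12 = 0.0067917, the balance after k of n payments is P · [(1+i)^n − (1+i)^k] / [(1+i)^n − 1].
(1+0.0067917)^120 = 2.25295990 and (1+0.0067917)^67 = 1.57381622, so the balance is 231,750 × (2.25295990 − 1.57381622) / (2.25295990 − 1) = $125,615.79.

$125,616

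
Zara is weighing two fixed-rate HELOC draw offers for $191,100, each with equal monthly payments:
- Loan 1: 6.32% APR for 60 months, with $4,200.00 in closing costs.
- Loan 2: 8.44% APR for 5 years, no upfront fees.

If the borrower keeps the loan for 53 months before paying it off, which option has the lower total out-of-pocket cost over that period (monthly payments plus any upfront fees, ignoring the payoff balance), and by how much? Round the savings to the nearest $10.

Loan 1 by $5,990

Loan 1: monthly rate = 6.32%/12 = 0.0052667; payment = 191,100 × 0.0052667 / (1 − (1+0.0052667)^−60) = $3,723.00.
Loan 2: monthly rate = 8.44%/12 = 0.0070333; payment = 191,100 × 0.0070333 / (1 − (1+0.0070333)^−60) = $3,915.19.
Over 53 months: Loan 1 costs 53 × $3,723.00 + $4,200.00 = $201,519.00; Loan 2 costs 53 × $3,915.19 = $207,505.07.
Loan 1 is cheaper by $207,505.07 − $201,519.00 = $5,986.07.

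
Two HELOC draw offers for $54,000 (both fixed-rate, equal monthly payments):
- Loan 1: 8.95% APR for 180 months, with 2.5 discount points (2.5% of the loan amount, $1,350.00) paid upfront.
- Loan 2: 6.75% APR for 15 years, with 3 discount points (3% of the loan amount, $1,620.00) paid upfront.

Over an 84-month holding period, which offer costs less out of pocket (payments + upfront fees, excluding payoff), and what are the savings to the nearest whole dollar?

Loan 2 by $5,463

Loan 1: monthly rate = 8.95%/12 = 0.0074583; payment = 54,000 × 0.0074583 / (1 − (1+0.0074583)^−180) = $546.10.
Loan 2: at 6.75% the monthly rate is 0.0056250, so the payment is 54,000 × 0.0056250 / (1 − 1.0056250^−180) = $477.85.
Over 84 months: Loan 1 costs 84 × $546.10 + $1,350.00 = $47,222.40; Loan 2 costs 84 × $477.85 + $1,620.00 = $41,759.40.
Loan 2 is cheaper by $47,222.40 − $41,759.40 = $5,463.00.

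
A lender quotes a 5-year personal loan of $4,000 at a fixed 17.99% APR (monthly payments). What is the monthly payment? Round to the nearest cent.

Monthly rate = 17.99%/12 = 0.0149917; payment = 4,000 × 0.0149917 / (1 − (1+0.0149917)^−60) = $101.55.

$101.55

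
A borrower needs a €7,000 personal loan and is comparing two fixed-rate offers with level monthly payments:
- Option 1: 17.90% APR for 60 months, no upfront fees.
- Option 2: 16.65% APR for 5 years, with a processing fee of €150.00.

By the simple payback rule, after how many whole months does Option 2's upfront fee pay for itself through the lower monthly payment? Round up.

Option 1: at 17.90% the monthly rate is 0.0149167, so the payment is 7,000 × 0.0149167 / (1 − 1.0149167^−60) = €177.37.
Option 2: at 16.65% the monthly rate is 0.0138750, so the payment is 7,000 × 0.0138750 / (1 − 1.0138750^−60) = €172.65.
Monthly savings = €177.37 − €172.65 = €4.72.
Break-even = €150.00 / €4.72 = 31.78 → 32 months.

32 months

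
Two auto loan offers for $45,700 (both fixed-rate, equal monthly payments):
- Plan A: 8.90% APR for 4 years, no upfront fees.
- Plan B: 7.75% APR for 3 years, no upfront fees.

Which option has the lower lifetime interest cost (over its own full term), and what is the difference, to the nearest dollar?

Plan A: at 8.90% the monthly rate is 0.0074167, so the payment is 45,700 × 0.0074167 / (1 − 1.0074167^−48) = $1,135.08.
Total interest on Plan A = 48 × $1,135.08 − $45,700 = $8,783.84.
Plan B: at 7.75% the monthly rate is 0.0064583, so the payment is 45,700 × 0.0064583 / (1 − 1.0064583^−36) = $1,426.81.
Total interest on Plan B = 36 × $1,426.81 − $45,700 = $5,665.16.
Plan B is lower by $3,118.68.

Plan B by $3,119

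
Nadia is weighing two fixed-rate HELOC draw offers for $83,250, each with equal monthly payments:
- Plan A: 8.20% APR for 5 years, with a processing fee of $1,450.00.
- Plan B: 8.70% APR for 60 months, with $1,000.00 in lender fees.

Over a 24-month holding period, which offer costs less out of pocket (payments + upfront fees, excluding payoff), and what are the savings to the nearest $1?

Plan A by $31

Plan A: monthly rate = 8.2%/12 = 0.0068333; payment = 83,250 × 0.0068333 / (1 − (1+0.0068333)^−60) = $1,695.99.
Plan B: monthly rate = 8.7%/12 = 0.0072500; payment = 83,250 × 0.0072500 / (1 − (1+0.0072500)^−60) = $1,716.04.
Over 24 months: Plan A costs 24 × $1,695.99 + $1,450.00 = $42,153.76; Plan B costs 24 × $1,716.04 + $1,000.00 = $42,184.96.
Plan A is cheaper by $42,184.96 − $42,153.76 = $31.20.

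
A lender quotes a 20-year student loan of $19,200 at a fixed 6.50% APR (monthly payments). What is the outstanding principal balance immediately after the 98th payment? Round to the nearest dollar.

With monthly rate i = 6.5%/12 = 0.0054167, the balance after k of n payments is P · [(1+i)^n − (1+i)^k] / [(1+i)^n − 1].
(1+0.0054167)^240 = 3.65644670 and (1+0.0054167)^98 = 1.69791466, so the balance is 19,200 × (3.65644670 − 1.69791466) / (3.65644670 − 1) = $14,155.68.

$14,156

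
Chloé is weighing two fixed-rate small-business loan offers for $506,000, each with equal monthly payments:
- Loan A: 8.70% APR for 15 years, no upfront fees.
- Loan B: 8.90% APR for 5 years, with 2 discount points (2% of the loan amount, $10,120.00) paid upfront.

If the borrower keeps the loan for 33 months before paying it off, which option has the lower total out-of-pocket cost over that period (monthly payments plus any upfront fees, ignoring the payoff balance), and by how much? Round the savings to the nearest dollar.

Loan A by $189,538

Loan A: at 8.70% the monthly rate is 0.0072500, so the payment is 506,000 × 0.0072500 / (1 − 1.0072500^−180) = $5,042.28.
Loan B: monthly rate = 8.9%/12 = 0.0074167; payment = 506,000 × 0.0074167 / (1 − (1+0.0074167)^−60) = $10,479.19.
Over 33 months: Loan A costs 33 × $5,042.28 = $166,395.24; Loan B costs 33 × $10,479.19 + $10,120.00 = $355,933.27.
Loan A is cheaper by $355,933.27 − $166,395.24 = $189,538.03.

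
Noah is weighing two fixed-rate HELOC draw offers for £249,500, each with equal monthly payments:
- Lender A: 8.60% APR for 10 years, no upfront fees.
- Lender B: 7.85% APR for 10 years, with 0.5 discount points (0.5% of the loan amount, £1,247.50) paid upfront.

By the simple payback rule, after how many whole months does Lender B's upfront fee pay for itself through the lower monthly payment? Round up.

Lender A: at 8.60% the monthly rate is 0.0071667, so the payment is 249,500 × 0.0071667 / (1 − 1.0071667^−120) = £3,106.80.
Lender B: monthly rate = 7.85%/12 = 0.0065417; payment = 249,500 × 0.0065417 / (1 − (1+0.0065417)^−120) = £3,007.38.
Monthly savings = £3,106.80 − £3,007.38 = £99.42.
Break-even = £1,247.50 / £99.42 = 12.55 → 13 months.

13 months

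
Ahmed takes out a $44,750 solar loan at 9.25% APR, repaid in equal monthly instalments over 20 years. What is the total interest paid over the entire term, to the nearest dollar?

$53,614

At 9.25% the monthly rate is 0.0077083, so the payment is 44,750 × 0.0077083 / (1 − 1.0077083^−240) = $409.85.
Total paid = 240 × $409.85 = $98,364.00; interest = $98,364.00 − $44,750 = $53,614.00.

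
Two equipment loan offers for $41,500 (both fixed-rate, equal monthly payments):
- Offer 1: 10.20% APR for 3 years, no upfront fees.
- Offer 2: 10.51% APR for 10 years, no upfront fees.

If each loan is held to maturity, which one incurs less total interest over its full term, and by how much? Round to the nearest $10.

Offer 1 by $18,880

Offer 1: monthly rate = 10.2%/12 = 0.0085000; payment = 41,500 × 0.0085000 / (1 − (1+0.0085000)^−36) = $1,342.99.
Total interest on Offer 1 = 36 × $1,342.99 − $41,500 = $6,847.64.
Offer 2: at 10.51% the monthly rate is 0.0087583, so the payment is 41,500 × 0.0087583 / (1 − 1.0087583^−120) = $560.21.
Total interest on Offer 2 = 120 × $560.21 − $41,500 = $25,725.20.
Offer 1 is lower by $18,877.56.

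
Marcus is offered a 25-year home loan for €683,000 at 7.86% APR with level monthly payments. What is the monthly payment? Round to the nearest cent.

€5,208.32

At 7.86% the monthly rate is 0.0065500, so the payment is 683,000 × 0.0065500 / (1 − 1.0065500^−300) = €5,208.32.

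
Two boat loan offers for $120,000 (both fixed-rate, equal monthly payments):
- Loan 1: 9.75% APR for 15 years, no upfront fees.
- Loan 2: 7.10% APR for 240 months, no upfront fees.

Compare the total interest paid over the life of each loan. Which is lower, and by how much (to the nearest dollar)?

Loan 2 by $3,804

Loan 1: monthly rate = 9.75%/12 = 0.0081250; payment = 120,000 × 0.0081250 / (1 − (1+0.0081250)^−180) = $1,271.24.
Total interest on Loan 1 = 180 × $1,271.24 − $120,000 = $108,823.20.
Loan 2: monthly rate = 7.1%/12 = 0.0059167; payment = 120,000 × 0.0059167 / (1 − (1+0.0059167)^−240) = $937.58.
Total interest on Loan 2 = 240 × $937.58 − $120,000 = $105,019.20.
Loan 2 is lower by $3,804.00.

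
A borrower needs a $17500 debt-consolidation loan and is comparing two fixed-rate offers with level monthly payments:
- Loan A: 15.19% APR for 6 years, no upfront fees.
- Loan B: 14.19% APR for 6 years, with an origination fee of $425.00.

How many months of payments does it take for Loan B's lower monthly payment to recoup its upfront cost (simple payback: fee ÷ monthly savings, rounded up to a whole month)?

45 months

Loan A: monthly rate = 15.19%/12 = 0.0126583; payment = 17,500 × 0.0126583 / (1 − (1+0.0126583)^−72) = $371.85.
Loan B: monthly rate = 14.19%/12 = 0.0118250; payment = 17,500 × 0.0118250 / (1 − (1+0.0118250)^−72) = $362.38.
Monthly savings = $371.85 − $362.38 = $9.47.
Break-even = $425.00 / $9.47 = 44.88 → 45 months.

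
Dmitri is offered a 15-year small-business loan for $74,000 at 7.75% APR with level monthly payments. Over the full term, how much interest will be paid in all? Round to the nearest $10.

$51,380

Monthly rate = 7.75%/12 = 0.0064583; payment = 74,000 × 0.0064583 / (1 − (1+0.0064583)^−180) = $696.54.
Total paid = 180 × $696.54 = $125,377.20; interest = $125,377.20 − $74,000 = $51,377.20.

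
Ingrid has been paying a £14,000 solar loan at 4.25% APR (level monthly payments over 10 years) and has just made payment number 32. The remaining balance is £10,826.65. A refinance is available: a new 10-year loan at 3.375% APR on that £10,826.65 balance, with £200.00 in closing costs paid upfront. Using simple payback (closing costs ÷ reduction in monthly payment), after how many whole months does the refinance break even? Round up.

6 months

Current payment = 14,000 × 4.25%/12 / (1 − (1+0.0035417)^−120) = £143.41.
Refinanced payment = 10,826.65 × 0.0028125 / (1 − (1+0.0028125)^−120) = £106.43.
Monthly savings = £143.41 − £106.43 = £36.98.
Break-even = £200.00 / £36.98 = 5.41 → 6 months.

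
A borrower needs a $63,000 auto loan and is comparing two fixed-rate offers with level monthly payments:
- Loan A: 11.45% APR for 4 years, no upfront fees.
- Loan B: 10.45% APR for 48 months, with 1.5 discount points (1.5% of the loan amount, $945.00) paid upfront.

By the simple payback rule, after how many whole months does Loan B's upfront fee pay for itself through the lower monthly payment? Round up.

Loan A: at 11.45% the monthly rate is 0.0095417, so the payment is 63,000 × 0.0095417 / (1 − 1.0095417^−48) = $1,642.07.
Loan B: monthly rate = 10.45%/12 = 0.0087083; payment = 63,000 × 0.0087083 / (1 − (1+0.0087083)^−48) = $1,611.49.
Monthly savings = $1,642.07 − $1,611.49 = $30.58.
Break-even = $945.00 / $30.58 = 30.90 → 31 months.

31 months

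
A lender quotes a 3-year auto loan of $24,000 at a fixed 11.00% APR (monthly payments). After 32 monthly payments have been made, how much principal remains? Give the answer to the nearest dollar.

$3,072

With monthly rate i = 11%/12 = 0.0091667, the balance after k of n payments is P · [(1+i)^n − (1+i)^k] / [(1+i)^n − 1].
(1+0.0091667)^36 = 1.38887863 and (1+0.0091667)^32 = 1.33909907, so the balance is 24,000 × (1.38887863 − 1.33909907) / (1.38887863 − 1) = $3,072.19.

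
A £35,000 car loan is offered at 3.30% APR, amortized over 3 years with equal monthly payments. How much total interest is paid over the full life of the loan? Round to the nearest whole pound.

At 3.30% the monthly rate is 0.0027500, so the payment is 35,000 × 0.0027500 / (1 − 1.0027500^−36) = £1,022.48.
Total paid = 36 × £1,022.48 = £36,809.28; interest = £36,809.28 − £35,000 = £1,809.28.

£1,809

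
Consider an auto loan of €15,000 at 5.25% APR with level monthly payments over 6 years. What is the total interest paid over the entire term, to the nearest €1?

€2,519

Monthly rate = 5.25%/12 = 0.0043750; payment = 15,000 × 0.0043750 / (1 − (1+0.0043750)^−72) = €243.32.
Total paid = 72 × €243.32 = €17,519.04; interest = €17,519.04 − €15,000 = €2,519.04.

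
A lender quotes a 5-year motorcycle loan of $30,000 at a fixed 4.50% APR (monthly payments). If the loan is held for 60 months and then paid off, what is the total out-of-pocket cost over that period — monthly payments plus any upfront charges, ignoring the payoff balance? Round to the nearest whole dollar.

$33,557

At 4.50% the monthly rate is 0.0037500, so the payment is 30,000 × 0.0037500 / (1 − 1.0037500^−60) = $559.29.
Total outlay = 60 × $559.29 = $33,557.40.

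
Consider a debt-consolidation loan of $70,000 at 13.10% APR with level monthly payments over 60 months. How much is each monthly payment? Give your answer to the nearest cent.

Monthly rate = 13.1%/12 = 0.0109167; payment = 70,000 × 0.0109167 / (1 − (1+0.0109167)^−60) = $1,596.30.

$1,596.30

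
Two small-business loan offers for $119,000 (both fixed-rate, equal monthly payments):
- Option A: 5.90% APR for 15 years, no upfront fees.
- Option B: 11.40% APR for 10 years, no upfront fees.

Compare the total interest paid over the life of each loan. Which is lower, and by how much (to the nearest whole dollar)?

Option A by $20,355

Option A: at 5.90% the monthly rate is 0.0049167, so the payment is 119,000 × 0.0049167 / (1 − 1.0049167^−180) = $997.77.
Total interest on Option A = 180 × $997.77 − $119,000 = $60,598.60.
Option B: monthly rate = 11.4%/12 = 0.0095000; payment = 119,000 × 0.0095000 / (1 − (1+0.0095000)^−120) = $1,666.28.
Total interest on Option B = 120 × $1,666.28 − $119,000 = $80,953.60.
Option A is lower by $20,355.00.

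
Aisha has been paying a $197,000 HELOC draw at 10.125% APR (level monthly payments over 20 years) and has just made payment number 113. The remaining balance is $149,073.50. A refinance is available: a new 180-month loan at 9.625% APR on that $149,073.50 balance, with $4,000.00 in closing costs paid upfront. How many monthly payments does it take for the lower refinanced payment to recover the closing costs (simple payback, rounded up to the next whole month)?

12 months

Current payment = 197,000 × 10.125%/12 / (1 − (1+0.0084375)^−240) = $1,917.44.
Refinanced payment = 149,073.50 × 0.0080208 / (1 − (1+0.0080208)^−180) = $1,567.93.
Monthly savings = $1,917.44 − $1,567.93 = $349.51.
Break-even = $4,000.00 / $349.51 = 11.44 → 12 months.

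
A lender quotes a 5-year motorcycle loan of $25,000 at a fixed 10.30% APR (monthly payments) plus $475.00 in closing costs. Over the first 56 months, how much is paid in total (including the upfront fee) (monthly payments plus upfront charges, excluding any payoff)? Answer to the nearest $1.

Monthly rate = 10.3%/12 = 0.0085833; payment = 25,000 × 0.0085833 / (1 − (1+0.0085833)^−60) = $534.87.
Total outlay = 56 × $534.87 + $475.00 = $30,427.72.

$30,428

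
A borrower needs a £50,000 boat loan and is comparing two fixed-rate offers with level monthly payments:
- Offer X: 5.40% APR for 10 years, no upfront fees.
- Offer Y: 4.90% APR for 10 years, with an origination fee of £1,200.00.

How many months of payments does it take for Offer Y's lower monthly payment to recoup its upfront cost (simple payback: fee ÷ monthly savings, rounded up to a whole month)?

98 months

Offer X: at 5.40% the monthly rate is 0.0045000, so the payment is 50,000 × 0.0045000 / (1 − 1.0045000^−120) = £540.16.
Offer Y: monthly rate = 4.9%/12 = 0.0040833; payment = 50,000 × 0.0040833 / (1 − (1+0.0040833)^−120) = £527.89.
Monthly savings = £540.16 − £527.89 = £12.27.
Break-even = £1,200.00 / £12.27 = 97.80 → 98 months.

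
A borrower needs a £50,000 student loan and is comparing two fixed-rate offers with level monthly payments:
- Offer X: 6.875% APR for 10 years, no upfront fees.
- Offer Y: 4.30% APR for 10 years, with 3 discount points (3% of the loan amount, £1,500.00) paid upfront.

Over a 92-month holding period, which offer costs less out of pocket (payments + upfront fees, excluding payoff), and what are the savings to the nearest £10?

Offer Y by £4,380

Offer X: monthly rate = 6.875%/12 = 0.0057292; payment = 50,000 × 0.0057292 / (1 − (1+0.0057292)^−120) = £577.33.
Offer Y: monthly rate = 4.3%/12 = 0.0035833; payment = 50,000 × 0.0035833 / (1 − (1+0.0035833)^−120) = £513.39.
Over 92 months: Offer X costs 92 × £577.33 = £53,114.36; Offer Y costs 92 × £513.39 + £1,500.00 = £48,731.88.
Offer Y is cheaper by £53,114.36 − £48,731.88 = £4,382.48.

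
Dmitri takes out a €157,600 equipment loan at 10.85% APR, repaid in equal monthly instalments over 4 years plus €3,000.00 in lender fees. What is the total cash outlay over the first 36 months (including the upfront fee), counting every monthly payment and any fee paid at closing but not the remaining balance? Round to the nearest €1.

€149,224

Monthly rate = 10.85%/12 = 0.0090417; payment = 157,600 × 0.0090417 / (1 − (1+0.0090417)^−48) = €4,061.78.
Total outlay = 36 × €4,061.78 + €3,000.00 = €149,224.08.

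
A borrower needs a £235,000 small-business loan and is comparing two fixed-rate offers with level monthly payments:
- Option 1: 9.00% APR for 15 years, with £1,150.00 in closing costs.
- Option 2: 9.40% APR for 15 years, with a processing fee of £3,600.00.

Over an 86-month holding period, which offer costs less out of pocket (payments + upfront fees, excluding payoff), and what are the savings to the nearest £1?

Option 1: at 9.00% the monthly rate is 0.0075000, so the payment is 235,000 × 0.0075000 / (1 − 1.0075000^−180) = £2,383.53.
Option 2: at 9.40% the monthly rate is 0.0078333, so the payment is 235,000 × 0.0078333 / (1 − 1.0078333^−180) = £2,439.77.
Over 86 months: Option 1 costs 86 × £2,383.53 + £1,150.00 = £206,133.58; Option 2 costs 86 × £2,439.77 + £3,600.00 = £213,420.22.
Option 1 is cheaper by £213,420.22 − £206,133.58 = £7,286.64.

Option 1 by £7,287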